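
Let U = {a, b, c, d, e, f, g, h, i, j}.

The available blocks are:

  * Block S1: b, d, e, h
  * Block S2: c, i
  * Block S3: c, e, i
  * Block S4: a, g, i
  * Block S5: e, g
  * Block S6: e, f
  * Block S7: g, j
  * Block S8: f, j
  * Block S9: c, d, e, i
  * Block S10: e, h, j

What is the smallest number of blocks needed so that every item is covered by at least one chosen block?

4

S1 and S3 and S4 and S8 together: S1 ∪ S3 ∪ S4 ∪ S8 = {a, b, c, d, e, f, g, h, i, j} — every item is covered.
No 3 of the 10 blocks cover everything (all 120 combinations miss at least one item), so 4 is optimal.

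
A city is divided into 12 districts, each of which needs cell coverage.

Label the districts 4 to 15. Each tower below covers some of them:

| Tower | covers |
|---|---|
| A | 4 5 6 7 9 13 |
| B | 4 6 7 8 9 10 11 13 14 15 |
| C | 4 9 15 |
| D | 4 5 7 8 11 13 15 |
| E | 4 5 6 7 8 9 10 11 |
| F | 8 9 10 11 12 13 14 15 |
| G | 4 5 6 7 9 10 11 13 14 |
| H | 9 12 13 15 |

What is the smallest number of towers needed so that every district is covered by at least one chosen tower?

Take {A, F}. Their union is {4, 5, 6, 7, 8, 9, 10, 11, 12, 13, 14, 15}, which is all 12 districts.
No single tower has all 12 districts (the largest, B, has 10), so 2 is optimal.

2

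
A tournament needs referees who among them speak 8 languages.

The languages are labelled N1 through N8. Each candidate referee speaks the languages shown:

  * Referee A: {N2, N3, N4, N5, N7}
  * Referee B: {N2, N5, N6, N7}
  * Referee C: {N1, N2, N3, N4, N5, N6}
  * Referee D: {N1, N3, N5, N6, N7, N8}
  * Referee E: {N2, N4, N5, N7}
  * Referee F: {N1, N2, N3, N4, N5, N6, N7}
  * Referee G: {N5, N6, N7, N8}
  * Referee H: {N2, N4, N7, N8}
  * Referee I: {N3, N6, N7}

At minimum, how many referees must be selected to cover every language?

Take {F, G}. Their union is {N1, N2, N3, N4, N5, N6, N7, N8}, which is all 8 languages.
No single referee has all 8 languages (the largest, F, has 7), so 2 is optimal.

2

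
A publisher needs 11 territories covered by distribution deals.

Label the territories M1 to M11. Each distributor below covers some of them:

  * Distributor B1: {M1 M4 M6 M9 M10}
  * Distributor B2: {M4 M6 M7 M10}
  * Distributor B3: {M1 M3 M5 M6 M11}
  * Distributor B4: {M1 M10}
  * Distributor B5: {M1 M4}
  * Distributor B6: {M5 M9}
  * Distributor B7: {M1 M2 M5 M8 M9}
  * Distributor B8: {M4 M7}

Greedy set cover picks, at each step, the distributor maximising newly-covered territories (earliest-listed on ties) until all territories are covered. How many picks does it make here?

Greedy: pick B1 (covers 5 new) → pick B3 (covers 3 new) → pick B7 (covers 2 new) → pick B2 (covers 1 new). Total picks: 4.
(The true minimum cover uses only 3 distributors, so greedy is not optimal here.)

4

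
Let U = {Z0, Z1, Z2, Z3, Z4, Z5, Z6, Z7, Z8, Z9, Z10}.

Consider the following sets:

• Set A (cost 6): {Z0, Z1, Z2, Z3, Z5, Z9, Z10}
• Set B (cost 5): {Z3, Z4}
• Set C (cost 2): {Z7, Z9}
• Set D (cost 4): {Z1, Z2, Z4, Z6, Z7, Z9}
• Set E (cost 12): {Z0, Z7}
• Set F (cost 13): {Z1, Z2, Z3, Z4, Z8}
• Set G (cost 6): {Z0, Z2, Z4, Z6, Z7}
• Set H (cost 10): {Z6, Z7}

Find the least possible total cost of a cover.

A, D, F together cover every item (A ∪ D ∪ F = {Z0, Z1, Z2, Z3, Z4, Z5, Z6, Z7, Z8, Z9, Z10}); total cost 6 + 4 + 13 = 23.
No covering selection has total cost below 23.

23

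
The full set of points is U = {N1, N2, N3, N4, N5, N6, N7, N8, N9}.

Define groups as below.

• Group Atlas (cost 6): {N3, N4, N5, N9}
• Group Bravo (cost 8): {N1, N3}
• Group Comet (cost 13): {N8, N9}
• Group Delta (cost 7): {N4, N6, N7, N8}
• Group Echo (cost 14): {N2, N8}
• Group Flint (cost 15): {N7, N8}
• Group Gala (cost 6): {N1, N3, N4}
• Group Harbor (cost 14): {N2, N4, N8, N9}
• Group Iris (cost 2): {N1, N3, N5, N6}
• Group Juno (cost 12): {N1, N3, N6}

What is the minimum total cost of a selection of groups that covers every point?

23

Delta, Harbor, Iris together cover every point (Delta ∪ Harbor ∪ Iris = {N1, N2, N3, N4, N5, N6, N7, N8, N9}); total cost 7 + 14 + 2 = 23.
The greedy pick Iris, Delta, Atlas, Echo costs 29; no covering selection beats 23.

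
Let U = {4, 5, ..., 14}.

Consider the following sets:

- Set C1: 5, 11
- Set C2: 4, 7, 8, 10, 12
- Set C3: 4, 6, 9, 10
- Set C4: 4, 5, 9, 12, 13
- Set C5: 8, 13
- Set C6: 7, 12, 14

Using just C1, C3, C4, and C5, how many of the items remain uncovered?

2

Union of C1, C3, C4, C5 = {4, 5, 6, 8, 9, 10, 11, 12, 13}.
Not covered: 7, 14 — 2 items.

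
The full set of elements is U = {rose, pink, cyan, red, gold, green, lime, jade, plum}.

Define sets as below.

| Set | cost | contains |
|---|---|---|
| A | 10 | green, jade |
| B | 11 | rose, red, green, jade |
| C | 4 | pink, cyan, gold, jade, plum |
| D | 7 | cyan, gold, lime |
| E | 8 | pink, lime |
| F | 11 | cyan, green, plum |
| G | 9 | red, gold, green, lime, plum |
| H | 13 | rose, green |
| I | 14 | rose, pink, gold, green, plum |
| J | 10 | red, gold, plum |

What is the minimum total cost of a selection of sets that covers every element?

22

B, C, D together cover every element (B ∪ C ∪ D = {rose, pink, cyan, red, gold, green, lime, jade, plum}); total cost 11 + 4 + 7 = 22.
The greedy pick C, G, B costs 24; no covering selection beats 22.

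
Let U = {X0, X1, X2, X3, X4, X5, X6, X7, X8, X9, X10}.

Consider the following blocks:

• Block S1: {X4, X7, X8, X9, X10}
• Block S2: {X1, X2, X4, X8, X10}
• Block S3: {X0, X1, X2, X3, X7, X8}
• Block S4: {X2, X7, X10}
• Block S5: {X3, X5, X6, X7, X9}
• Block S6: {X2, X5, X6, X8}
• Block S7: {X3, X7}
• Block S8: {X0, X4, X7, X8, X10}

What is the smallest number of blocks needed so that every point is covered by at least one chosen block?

3

S2 and S5 and S8 together: S2 ∪ S5 ∪ S8 = {X0, X1, X2, X3, X4, X5, X6, X7, X8, X9, X10} — every point is covered.
No 2 of the 8 blocks cover everything (all 28 combinations miss at least one point), so 3 is optimal.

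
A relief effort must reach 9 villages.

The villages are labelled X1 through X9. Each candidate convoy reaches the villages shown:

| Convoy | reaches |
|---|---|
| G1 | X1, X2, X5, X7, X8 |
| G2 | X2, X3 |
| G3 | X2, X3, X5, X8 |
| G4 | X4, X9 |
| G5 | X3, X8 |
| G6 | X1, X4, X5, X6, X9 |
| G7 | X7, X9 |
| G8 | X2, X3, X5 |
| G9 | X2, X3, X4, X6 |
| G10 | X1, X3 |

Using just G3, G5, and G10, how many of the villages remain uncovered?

Union of G3, G5, G10 = {X1, X2, X3, X5, X8}.
Not covered: X4, X6, X7, X9 — 4 villages.

4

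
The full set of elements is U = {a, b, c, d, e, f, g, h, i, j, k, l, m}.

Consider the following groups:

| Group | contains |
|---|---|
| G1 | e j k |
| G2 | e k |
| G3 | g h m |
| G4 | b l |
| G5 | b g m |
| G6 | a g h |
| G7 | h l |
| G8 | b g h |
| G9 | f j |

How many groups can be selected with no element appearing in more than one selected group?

4

G2, G5, G7, G9 are pairwise disjoint (G2={e,k}; G5={b,g,m}; G7={h,l}; G9={f,j}).
Every remaining group overlaps one of these, and no 5 of the listed groups are pairwise disjoint, so 4 is the maximum.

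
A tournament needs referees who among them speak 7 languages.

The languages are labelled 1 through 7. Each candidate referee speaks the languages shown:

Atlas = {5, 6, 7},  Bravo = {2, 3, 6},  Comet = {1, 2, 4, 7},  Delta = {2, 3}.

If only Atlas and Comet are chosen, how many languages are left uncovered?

Union of Atlas, Comet = {1, 2, 4, 5, 6, 7}.
Not covered: 3 — 1 language.

1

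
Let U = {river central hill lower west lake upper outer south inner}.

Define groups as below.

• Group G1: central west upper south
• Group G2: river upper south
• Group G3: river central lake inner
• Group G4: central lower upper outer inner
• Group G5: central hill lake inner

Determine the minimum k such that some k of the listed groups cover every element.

G1 and G2 and G4 and G5 together: G1 ∪ G2 ∪ G4 ∪ G5 = {river, central, hill, lower, west, lake, upper, outer, south, inner} — every element is covered.
Only G4 contains lower, so G4 is forced; the remaining 5 elements need at least 3 more groups (each remaining group adds at most 2) — so at least 4 groups are needed, and 4 is optimal.

4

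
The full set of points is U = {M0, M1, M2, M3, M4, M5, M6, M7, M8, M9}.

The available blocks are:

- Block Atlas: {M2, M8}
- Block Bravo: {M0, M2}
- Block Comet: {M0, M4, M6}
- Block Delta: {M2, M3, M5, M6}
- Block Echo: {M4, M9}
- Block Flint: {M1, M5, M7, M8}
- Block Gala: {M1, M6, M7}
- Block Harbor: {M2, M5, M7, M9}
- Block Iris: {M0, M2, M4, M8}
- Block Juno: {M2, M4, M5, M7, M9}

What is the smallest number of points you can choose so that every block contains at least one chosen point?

The 3 points {M1, M2, M4} hit every block.
The blocks Bravo, Echo, Gala are pairwise disjoint, so any hitting set needs a separate point for each — at least 3. Hence 3 is optimal.

3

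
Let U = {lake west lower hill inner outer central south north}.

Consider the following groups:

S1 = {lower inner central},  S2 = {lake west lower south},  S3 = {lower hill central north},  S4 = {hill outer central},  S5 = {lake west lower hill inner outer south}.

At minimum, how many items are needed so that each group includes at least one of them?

2

The 2 items {lake, central} hit every group.
The groups S2, S4 are pairwise disjoint, so any hitting set needs a separate item for each — at least 2. Hence 2 is optimal.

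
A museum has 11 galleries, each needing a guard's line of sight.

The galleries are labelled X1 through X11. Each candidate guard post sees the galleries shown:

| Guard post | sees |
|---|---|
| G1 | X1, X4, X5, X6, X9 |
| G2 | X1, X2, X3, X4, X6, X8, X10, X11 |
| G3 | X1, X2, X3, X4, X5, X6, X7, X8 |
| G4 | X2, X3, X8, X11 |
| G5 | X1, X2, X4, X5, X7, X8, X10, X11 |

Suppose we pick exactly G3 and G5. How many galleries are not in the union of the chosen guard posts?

Union of G3, G5 = {X1, X2, X3, X4, X5, X6, X7, X8, X10, X11}.
Not covered: X9 — 1 gallery.

1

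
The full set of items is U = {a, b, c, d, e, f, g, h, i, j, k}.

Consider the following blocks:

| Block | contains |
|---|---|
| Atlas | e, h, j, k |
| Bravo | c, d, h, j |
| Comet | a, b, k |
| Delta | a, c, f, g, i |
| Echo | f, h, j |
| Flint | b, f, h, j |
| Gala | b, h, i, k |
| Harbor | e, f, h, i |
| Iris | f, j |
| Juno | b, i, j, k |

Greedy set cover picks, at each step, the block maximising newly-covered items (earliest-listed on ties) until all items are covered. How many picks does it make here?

4

Greedy: pick Delta (covers 5 new) → pick Atlas (covers 4 new) → pick Bravo (covers 1 new) → pick Comet (covers 1 new). Total picks: 4.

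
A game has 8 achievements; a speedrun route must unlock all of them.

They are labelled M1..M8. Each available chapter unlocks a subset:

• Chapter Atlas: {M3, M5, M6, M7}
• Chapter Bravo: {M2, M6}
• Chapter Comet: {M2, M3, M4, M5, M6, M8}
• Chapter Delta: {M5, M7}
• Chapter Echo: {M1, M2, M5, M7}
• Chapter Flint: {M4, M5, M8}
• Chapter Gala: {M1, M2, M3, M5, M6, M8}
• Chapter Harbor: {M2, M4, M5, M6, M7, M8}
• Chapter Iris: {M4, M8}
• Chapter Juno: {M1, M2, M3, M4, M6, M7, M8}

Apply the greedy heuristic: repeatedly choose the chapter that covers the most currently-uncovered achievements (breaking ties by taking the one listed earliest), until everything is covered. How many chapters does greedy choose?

Greedy: pick Juno (covers 7 new) → pick Atlas (covers 1 new). Total picks: 2.

2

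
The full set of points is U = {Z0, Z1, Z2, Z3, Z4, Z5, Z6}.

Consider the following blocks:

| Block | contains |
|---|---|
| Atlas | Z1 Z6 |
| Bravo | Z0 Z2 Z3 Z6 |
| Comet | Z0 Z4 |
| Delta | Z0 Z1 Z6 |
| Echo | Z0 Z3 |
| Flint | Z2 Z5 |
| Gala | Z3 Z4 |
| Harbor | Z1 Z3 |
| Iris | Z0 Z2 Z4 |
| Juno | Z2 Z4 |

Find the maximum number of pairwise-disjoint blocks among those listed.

Atlas, Echo, Flint are pairwise disjoint (Atlas={Z1,Z6}; Echo={Z0,Z3}; Flint={Z2,Z5}).
Every remaining block overlaps one of these, and no 4 of the listed blocks are pairwise disjoint, so 3 is the maximum.

3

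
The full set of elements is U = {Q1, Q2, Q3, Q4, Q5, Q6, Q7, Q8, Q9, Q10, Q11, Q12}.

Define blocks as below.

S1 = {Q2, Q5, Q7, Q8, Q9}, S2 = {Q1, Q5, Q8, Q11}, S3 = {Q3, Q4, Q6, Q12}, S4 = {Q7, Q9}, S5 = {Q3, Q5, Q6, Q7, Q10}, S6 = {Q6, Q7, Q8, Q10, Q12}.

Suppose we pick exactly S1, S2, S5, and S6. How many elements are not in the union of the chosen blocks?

Union of S1, S2, S5, S6 = {Q1, Q2, Q3, Q5, Q6, Q7, Q8, Q9, Q10, Q11, Q12}.
Not covered: Q4 — 1 element.

1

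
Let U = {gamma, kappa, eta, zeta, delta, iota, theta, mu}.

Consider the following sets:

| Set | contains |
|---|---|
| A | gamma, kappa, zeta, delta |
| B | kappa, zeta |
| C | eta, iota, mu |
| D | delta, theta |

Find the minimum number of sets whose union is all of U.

A, C, and D cover everything between them: the union {gamma, kappa, eta, zeta, delta, iota, theta, mu} is all of U.
Only A contains gamma, so A is forced; the remaining 4 items need at least 2 more sets (each remaining set adds at most 3) — so at least 3 sets are needed, and 3 is optimal.

3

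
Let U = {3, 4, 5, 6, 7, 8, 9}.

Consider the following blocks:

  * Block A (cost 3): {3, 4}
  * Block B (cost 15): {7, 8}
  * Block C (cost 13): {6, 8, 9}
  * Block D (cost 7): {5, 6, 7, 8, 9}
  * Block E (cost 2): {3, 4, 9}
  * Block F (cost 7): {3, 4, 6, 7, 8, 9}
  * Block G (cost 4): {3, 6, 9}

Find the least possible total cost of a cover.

9

D, E together cover every item (D ∪ E = {3, 4, 5, 6, 7, 8, 9}); total cost 7 + 2 = 9.
No covering selection has total cost below 9.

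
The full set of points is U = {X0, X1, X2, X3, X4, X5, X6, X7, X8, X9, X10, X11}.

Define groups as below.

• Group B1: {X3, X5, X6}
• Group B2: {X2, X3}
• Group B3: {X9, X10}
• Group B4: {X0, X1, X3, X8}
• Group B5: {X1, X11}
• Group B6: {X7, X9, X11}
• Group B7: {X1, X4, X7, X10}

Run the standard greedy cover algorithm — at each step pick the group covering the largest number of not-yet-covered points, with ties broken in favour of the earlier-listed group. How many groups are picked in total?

5

Greedy: pick B4 (covers 4 new) → pick B6 (covers 3 new) → pick B1 (covers 2 new) → pick B7 (covers 2 new) → pick B2 (covers 1 new). Total picks: 5.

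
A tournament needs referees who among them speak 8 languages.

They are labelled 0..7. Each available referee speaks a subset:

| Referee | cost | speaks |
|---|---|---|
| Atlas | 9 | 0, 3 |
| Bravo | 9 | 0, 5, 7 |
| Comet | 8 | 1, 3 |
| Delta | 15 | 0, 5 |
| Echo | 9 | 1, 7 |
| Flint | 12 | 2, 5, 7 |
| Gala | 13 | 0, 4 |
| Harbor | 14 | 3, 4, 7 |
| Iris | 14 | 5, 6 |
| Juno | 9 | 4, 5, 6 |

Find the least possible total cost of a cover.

Atlas, Comet, Flint, Juno together cover every language (Atlas ∪ Comet ∪ Flint ∪ Juno = {0, 1, 2, 3, 4, 5, 6, 7}); total cost 9 + 8 + 12 + 9 = 38.
No covering selection has total cost below 38.

38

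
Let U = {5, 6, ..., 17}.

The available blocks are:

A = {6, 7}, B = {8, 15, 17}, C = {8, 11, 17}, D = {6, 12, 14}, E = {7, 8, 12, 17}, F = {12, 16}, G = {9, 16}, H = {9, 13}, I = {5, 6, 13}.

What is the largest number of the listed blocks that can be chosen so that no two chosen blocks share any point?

4

A, B, F, H are pairwise disjoint (A={6,7}; B={8,15,17}; F={12,16}; H={9,13}).
Every remaining block overlaps one of these, and no 5 of the listed blocks are pairwise disjoint, so 4 is the maximum.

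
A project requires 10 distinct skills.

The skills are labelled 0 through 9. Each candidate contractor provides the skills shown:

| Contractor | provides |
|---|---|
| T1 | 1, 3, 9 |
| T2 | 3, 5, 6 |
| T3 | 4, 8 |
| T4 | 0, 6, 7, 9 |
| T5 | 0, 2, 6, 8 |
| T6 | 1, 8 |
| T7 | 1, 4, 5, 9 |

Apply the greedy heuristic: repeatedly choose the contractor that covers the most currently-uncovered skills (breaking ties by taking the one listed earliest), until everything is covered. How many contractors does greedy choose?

Greedy: pick T4 (covers 4 new) → pick T7 (covers 3 new) → pick T5 (covers 2 new) → pick T1 (covers 1 new). Total picks: 4.

4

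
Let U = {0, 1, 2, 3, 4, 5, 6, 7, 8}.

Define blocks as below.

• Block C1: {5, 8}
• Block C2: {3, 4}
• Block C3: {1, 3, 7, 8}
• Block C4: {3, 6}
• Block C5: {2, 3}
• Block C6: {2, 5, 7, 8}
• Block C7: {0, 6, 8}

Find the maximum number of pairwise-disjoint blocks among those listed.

C1, C5 are pairwise disjoint (C1={5,8}; C5={2,3}).
Every remaining block overlaps one of these, and no 3 of the listed blocks are pairwise disjoint, so 2 is the maximum.

2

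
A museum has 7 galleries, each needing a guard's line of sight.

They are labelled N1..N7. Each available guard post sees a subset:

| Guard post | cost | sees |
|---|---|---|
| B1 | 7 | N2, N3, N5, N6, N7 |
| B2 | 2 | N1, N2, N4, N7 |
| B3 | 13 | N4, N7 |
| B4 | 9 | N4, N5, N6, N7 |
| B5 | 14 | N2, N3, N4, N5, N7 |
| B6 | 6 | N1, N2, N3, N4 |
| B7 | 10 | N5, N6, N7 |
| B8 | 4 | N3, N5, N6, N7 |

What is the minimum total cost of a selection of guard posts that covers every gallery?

B2, B8 together cover every gallery (B2 ∪ B8 = {N1, N2, N3, N4, N5, N6, N7}); total cost 2 + 4 = 6.
No covering selection has total cost below 6.

6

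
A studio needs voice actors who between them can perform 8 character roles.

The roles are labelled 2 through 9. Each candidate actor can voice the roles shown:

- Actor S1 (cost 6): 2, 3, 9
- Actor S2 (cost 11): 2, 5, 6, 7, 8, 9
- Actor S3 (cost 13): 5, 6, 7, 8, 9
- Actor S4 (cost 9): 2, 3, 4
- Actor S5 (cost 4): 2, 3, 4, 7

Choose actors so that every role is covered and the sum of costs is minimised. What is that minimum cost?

15

S2, S5 together cover every role (S2 ∪ S5 = {2, 3, 4, 5, 6, 7, 8, 9}); total cost 11 + 4 = 15.
No covering selection has total cost below 15.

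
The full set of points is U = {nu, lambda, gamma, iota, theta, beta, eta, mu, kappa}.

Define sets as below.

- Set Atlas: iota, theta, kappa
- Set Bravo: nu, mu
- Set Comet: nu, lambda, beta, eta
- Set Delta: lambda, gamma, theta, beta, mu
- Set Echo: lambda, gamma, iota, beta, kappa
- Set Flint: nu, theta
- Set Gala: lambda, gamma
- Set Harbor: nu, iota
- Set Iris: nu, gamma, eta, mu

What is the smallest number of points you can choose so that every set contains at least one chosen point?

H = {nu, lambda, theta} meets every set (each contains at least one member of H), and |H| = 3.
The sets Atlas, Bravo, Gala are pairwise disjoint, so any hitting set needs a separate point for each — at least 3. Hence 3 is optimal.

3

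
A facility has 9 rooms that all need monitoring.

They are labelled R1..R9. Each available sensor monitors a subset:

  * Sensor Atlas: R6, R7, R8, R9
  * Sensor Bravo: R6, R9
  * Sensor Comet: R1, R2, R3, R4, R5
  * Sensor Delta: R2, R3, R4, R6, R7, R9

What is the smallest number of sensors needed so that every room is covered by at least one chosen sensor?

Take {Atlas, Comet}. Their union is {R1, R2, R3, R4, R5, R6, R7, R8, R9}, which is all 9 rooms.
No single sensor has all 9 rooms (the largest, Delta, has 6), so 2 is optimal.

2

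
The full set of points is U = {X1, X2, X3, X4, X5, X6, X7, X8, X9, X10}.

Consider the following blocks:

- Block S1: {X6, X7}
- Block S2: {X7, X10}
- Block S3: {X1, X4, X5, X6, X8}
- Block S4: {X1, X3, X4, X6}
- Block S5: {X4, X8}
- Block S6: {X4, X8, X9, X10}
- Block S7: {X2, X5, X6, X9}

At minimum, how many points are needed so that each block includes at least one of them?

Take H = {X4, X5, X7}. Each listed block contains at least one of these, so H is a hitting set of size 3.
The blocks S2, S5, S7 are pairwise disjoint, so any hitting set needs a separate point for each — at least 3. Hence 3 is optimal.

3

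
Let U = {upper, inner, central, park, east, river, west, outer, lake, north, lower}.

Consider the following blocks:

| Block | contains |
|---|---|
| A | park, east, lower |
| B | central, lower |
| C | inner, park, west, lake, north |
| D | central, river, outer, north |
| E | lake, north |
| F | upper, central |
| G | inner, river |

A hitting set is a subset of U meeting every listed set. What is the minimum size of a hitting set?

Take H = {central, east, river, north}. Each listed block contains at least one of these, so H is a hitting set of size 4.
The blocks A, E, F, G are pairwise disjoint, so any hitting set needs a separate item for each — at least 4. Hence 4 is optimal.

4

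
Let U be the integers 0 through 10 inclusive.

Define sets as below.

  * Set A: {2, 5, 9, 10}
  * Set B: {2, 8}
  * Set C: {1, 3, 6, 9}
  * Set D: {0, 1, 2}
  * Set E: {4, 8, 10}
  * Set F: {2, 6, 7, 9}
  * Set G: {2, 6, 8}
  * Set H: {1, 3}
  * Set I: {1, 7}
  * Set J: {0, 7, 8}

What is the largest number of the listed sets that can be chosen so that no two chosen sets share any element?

A, H, J are pairwise disjoint (A={2,5,9,10}; H={1,3}; J={0,7,8}).
Every remaining set overlaps one of these, and no 4 of the listed sets are pairwise disjoint, so 3 is the maximum.

3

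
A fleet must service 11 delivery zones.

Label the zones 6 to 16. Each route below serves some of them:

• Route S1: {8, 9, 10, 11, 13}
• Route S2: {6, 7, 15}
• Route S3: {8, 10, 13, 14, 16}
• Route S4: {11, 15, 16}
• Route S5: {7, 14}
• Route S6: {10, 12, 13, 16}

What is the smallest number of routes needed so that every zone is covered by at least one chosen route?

S1 and S2 and S5 and S6 together: S1 ∪ S2 ∪ S5 ∪ S6 = {6, 7, 8, 9, 10, 11, 12, 13, 14, 15, 16} — every zone is covered.
Only S6 contains 12, so S6 is forced; the remaining 7 zones need at least 3 more routes (each remaining route adds at most 3) — so at least 4 routes are needed, and 4 is optimal.

4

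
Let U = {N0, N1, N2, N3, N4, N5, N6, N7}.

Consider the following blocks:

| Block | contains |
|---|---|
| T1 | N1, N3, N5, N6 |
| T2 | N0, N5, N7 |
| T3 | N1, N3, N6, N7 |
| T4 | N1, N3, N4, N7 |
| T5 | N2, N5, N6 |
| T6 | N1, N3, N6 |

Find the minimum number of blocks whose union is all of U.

T2 and T4 and T5 together: T2 ∪ T4 ∪ T5 = {N0, N1, N2, N3, N4, N5, N6, N7} — every element is covered.
Only T2 contains N0, so T2 is forced; the remaining 5 elements need at least 2 more blocks (each remaining block adds at most 3) — so at least 3 blocks are needed, and 3 is optimal.

3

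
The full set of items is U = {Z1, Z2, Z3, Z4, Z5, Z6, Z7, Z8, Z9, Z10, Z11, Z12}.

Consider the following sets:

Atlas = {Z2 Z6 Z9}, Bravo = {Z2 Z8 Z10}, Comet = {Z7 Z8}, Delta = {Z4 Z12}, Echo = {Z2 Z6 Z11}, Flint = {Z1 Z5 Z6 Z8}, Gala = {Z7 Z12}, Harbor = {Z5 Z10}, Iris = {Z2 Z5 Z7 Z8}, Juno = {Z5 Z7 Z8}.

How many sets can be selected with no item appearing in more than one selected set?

Comet, Delta, Echo, Harbor are pairwise disjoint (Comet={Z7,Z8}; Delta={Z4,Z12}; Echo={Z2,Z6,Z11}; Harbor={Z5,Z10}).
Every remaining set overlaps one of these, and no 5 of the listed sets are pairwise disjoint, so 4 is the maximum.

4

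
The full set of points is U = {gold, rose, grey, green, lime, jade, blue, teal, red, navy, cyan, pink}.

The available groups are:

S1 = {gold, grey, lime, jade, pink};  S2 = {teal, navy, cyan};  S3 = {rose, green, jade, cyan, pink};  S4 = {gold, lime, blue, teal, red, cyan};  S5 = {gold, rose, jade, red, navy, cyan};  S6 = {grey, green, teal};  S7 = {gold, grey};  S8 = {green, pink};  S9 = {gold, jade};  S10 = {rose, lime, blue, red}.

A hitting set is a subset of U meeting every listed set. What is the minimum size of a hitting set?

The 4 points {gold, green, lime, cyan} hit every group.
The groups S2, S7, S8, S10 are pairwise disjoint, so any hitting set needs a separate point for each — at least 4. Hence 4 is optimal.

4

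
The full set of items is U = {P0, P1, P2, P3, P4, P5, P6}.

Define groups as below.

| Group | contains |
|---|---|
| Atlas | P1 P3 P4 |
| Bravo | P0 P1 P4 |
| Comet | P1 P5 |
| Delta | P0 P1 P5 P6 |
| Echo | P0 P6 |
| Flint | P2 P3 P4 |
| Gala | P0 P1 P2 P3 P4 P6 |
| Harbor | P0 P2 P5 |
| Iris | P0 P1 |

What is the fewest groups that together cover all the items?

2

Delta and Gala together: Delta ∪ Gala = {P0, P1, P2, P3, P4, P5, P6} — every item is covered.
No single group has all 7 items (the largest, Gala, has 6), so 2 is optimal.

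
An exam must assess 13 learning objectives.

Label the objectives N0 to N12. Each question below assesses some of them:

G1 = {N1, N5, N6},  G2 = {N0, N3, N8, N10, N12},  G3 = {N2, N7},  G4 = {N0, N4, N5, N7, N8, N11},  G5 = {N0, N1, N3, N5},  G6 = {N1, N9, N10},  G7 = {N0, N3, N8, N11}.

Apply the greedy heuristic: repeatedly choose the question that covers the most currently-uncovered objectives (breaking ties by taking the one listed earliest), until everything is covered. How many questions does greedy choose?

Greedy: pick G4 (covers 6 new) → pick G2 (covers 3 new) → pick G1 (covers 2 new) → pick G3 (covers 1 new) → pick G6 (covers 1 new). Total picks: 5.

5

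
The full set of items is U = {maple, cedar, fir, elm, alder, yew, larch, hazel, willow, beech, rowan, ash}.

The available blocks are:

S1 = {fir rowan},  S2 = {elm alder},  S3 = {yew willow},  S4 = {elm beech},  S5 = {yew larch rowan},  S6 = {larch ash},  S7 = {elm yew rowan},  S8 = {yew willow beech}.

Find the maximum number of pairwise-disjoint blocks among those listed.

4

S1, S3, S4, S6 are pairwise disjoint (S1={fir,rowan}; S3={yew,willow}; S4={elm,beech}; S6={larch,ash}).
Every remaining block overlaps one of these, and no 5 of the listed blocks are pairwise disjoint, so 4 is the maximum.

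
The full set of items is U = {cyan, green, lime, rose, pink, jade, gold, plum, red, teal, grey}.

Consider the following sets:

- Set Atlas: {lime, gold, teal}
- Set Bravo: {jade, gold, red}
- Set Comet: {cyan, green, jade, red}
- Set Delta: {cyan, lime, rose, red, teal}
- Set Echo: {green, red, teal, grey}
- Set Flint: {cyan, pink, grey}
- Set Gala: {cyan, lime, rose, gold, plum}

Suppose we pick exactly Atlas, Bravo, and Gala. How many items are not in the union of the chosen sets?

3

Union of Atlas, Bravo, Gala = {cyan, lime, rose, jade, gold, plum, red, teal}.
Not covered: green, pink, grey — 3 items.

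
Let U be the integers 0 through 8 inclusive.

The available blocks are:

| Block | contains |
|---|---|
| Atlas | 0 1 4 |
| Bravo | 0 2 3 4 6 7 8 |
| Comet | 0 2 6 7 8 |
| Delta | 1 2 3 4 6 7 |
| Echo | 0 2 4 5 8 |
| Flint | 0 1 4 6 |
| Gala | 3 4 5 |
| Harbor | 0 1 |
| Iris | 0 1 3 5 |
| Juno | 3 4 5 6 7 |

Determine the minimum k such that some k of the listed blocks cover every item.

Bravo and Iris cover everything between them: the union {0, 1, 2, 3, 4, 5, 6, 7, 8} is all of U.
No single block has all 9 items (the largest, Bravo, has 7), so 2 is optimal.

2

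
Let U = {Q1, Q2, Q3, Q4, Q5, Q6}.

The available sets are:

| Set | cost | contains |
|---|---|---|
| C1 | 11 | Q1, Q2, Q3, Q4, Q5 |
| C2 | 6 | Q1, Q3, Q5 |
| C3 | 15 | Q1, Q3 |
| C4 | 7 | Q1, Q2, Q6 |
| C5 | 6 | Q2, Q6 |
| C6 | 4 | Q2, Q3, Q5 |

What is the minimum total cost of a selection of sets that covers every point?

C1, C5 together cover every point (C1 ∪ C5 = {Q1, Q2, Q3, Q4, Q5, Q6}); total cost 11 + 6 = 17.
The greedy pick C6, C4, C1 costs 22; no covering selection beats 17.

17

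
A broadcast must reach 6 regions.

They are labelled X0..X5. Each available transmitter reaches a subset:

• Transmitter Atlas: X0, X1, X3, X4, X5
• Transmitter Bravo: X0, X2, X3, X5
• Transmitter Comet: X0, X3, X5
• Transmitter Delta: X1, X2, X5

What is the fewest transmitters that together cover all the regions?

2

Take {Atlas, Delta}. Their union is {X0, X1, X2, X3, X4, X5}, which is all 6 regions.
No single transmitter has all 6 regions (the largest, Atlas, has 5), so 2 is optimal.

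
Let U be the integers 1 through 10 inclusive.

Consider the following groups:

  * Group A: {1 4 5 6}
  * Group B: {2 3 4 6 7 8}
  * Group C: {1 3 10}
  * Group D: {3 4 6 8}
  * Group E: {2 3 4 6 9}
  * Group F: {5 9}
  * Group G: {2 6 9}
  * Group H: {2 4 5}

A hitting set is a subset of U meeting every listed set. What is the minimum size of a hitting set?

T = {1, 4, 9} meets every group (each contains at least one member of T), and |T| = 3.
No choice of 2 items meets every group, so 3 is the minimum.

3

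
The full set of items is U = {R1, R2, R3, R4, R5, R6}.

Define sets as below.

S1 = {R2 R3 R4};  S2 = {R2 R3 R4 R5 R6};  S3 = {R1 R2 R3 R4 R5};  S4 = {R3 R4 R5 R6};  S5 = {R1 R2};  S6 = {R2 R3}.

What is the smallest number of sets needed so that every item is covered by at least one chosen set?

2

S3 and S4 together: S3 ∪ S4 = {R1, R2, R3, R4, R5, R6} — every item is covered.
No single set has all 6 items (the largest, S2, has 5), so 2 is optimal.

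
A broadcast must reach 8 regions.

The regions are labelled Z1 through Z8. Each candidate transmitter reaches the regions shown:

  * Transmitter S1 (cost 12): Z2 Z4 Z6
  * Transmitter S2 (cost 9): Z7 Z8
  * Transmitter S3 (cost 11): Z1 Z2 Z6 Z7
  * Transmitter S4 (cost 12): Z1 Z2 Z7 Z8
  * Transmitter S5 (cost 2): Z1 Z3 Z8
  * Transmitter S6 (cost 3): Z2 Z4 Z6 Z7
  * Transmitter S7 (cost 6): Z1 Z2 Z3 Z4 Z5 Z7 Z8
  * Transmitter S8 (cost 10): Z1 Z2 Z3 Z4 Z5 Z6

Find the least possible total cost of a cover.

9

S6, S7 together cover every region (S6 ∪ S7 = {Z1, Z2, Z3, Z4, Z5, Z6, Z7, Z8}); total cost 3 + 6 = 9.
The greedy pick S5, S6, S7 costs 11; no covering selection beats 9.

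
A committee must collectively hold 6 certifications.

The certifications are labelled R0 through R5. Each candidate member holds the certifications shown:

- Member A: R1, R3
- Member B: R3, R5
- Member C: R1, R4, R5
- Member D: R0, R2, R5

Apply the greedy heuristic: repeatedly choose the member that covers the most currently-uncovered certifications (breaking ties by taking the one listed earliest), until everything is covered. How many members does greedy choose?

Greedy: pick C (covers 3 new) → pick D (covers 2 new) → pick A (covers 1 new). Total picks: 3.

3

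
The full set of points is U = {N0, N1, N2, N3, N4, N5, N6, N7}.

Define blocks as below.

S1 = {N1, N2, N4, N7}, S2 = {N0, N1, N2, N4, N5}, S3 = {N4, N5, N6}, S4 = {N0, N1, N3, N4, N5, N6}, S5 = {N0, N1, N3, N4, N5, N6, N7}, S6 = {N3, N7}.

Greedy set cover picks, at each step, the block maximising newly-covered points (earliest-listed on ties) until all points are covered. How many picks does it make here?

2

Greedy: pick S5 (covers 7 new) → pick S1 (covers 1 new). Total picks: 2.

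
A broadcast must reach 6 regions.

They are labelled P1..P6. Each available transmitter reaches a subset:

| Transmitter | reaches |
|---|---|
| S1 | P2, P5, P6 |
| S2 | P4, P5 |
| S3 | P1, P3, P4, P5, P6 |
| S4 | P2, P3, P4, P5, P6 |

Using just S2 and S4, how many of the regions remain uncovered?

Union of S2, S4 = {P2, P3, P4, P5, P6}.
Not covered: P1 — 1 region.

1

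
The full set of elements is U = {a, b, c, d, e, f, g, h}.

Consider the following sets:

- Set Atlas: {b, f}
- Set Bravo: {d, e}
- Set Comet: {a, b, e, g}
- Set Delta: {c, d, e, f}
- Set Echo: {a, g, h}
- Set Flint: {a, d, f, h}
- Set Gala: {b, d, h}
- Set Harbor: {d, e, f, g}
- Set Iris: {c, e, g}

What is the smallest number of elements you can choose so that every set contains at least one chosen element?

3

The 3 elements {d, f, g} hit every set.
The sets Atlas, Bravo, Echo are pairwise disjoint, so any hitting set needs a separate element for each — at least 3. Hence 3 is optimal.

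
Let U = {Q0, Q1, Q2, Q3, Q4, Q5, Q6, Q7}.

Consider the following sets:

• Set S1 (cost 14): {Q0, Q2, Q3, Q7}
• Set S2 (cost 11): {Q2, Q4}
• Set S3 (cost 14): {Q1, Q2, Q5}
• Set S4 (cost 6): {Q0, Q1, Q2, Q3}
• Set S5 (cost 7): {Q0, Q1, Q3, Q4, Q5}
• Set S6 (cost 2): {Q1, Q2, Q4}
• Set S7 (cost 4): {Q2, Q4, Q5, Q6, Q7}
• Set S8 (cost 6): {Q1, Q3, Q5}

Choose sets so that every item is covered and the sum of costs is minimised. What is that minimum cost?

10

S4, S7 together cover every item (S4 ∪ S7 = {Q0, Q1, Q2, Q3, Q4, Q5, Q6, Q7}); total cost 6 + 4 = 10.
The greedy pick S6, S7, S4 costs 12; no covering selection beats 10.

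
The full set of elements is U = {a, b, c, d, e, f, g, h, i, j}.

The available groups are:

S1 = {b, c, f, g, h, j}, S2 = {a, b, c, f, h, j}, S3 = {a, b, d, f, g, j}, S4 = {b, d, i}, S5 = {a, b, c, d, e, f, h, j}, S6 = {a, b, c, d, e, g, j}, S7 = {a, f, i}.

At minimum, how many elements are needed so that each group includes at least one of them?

2

The 2 elements {a, b} hit every group.
No single element lies in every group, so at least 2 are needed and 2 is optimal.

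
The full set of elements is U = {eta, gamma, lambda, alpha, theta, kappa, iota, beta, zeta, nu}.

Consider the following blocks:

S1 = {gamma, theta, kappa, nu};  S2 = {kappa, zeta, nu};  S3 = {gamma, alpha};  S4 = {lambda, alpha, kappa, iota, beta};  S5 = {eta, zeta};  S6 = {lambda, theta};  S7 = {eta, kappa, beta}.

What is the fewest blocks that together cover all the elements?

3

Take {S1, S4, S5}. Their union is {eta, gamma, lambda, alpha, theta, kappa, iota, beta, zeta, nu}, which is all 10 elements.
Only S4 contains iota, so S4 is forced; the remaining 5 elements need at least 2 more blocks (each remaining block adds at most 3) — so at least 3 blocks are needed, and 3 is optimal.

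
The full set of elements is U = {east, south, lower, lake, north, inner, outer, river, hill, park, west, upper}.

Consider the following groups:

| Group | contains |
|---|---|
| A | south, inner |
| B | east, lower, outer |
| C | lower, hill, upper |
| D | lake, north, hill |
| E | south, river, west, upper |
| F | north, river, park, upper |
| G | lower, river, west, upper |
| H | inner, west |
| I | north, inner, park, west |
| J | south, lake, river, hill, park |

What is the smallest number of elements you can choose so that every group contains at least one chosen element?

4

Take T = {south, lower, north, west}. Each listed group contains at least one of these, so T is a hitting set of size 4.
No choice of 3 elements meets every group, so 4 is the minimum.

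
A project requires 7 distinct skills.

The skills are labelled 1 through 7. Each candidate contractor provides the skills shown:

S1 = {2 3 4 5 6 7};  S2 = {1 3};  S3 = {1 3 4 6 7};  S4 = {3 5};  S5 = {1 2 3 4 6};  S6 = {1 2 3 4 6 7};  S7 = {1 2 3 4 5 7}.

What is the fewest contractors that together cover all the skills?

2

Take {S4, S6}. Their union is {1, 2, 3, 4, 5, 6, 7}, which is all 7 skills.
No single contractor has all 7 skills (the largest, S1, has 6), so 2 is optimal.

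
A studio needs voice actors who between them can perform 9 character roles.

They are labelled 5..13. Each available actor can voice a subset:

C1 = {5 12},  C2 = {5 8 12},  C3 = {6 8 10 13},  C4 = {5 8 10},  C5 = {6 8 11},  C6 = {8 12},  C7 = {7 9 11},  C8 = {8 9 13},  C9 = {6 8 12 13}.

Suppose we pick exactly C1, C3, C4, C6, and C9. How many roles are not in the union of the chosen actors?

Union of C1, C3, C4, C6, C9 = {5, 6, 8, 10, 12, 13}.
Not covered: 7, 9, 11 — 3 roles.

3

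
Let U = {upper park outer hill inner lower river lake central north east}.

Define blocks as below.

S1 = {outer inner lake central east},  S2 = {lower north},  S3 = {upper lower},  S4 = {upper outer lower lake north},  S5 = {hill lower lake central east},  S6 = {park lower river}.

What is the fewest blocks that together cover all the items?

4

S1 and S4 and S5 and S6 together: S1 ∪ S4 ∪ S5 ∪ S6 = {upper, park, outer, hill, inner, lower, river, lake, central, north, east} — every item is covered.
No 3 of the 6 blocks cover everything (all 20 combinations miss at least one item), so 4 is optimal.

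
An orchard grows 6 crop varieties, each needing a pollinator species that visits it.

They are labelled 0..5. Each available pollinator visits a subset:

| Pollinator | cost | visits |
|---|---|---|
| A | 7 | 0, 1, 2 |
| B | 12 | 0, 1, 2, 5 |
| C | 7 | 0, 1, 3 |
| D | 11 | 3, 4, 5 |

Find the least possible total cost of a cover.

18

A, D together cover every variety (A ∪ D = {0, 1, 2, 3, 4, 5}); total cost 7 + 11 = 18.
No covering selection has total cost below 18.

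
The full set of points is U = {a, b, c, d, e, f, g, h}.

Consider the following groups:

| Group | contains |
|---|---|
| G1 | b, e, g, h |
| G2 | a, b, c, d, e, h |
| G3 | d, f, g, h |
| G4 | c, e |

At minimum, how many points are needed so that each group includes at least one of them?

2

T = {c, g} meets every group (each contains at least one member of T), and |T| = 2.
The groups G3, G4 are pairwise disjoint, so any hitting set needs a separate point for each — at least 2. Hence 2 is optimal.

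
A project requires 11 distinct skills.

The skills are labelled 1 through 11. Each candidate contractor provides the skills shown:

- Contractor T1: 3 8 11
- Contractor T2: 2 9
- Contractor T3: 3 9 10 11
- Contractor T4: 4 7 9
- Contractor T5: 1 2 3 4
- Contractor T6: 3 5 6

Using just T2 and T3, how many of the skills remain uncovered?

6

Union of T2, T3 = {2, 3, 9, 10, 11}.
Not covered: 1, 4, 5, 6, 7, 8 — 6 skills.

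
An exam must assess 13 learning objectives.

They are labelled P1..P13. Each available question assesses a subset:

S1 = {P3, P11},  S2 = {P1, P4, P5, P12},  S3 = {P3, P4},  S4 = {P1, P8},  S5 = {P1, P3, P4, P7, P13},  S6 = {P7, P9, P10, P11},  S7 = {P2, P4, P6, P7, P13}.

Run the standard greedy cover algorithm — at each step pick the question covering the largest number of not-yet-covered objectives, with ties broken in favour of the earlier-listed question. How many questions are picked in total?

Greedy: pick S5 (covers 5 new) → pick S6 (covers 3 new) → pick S2 (covers 2 new) → pick S7 (covers 2 new) → pick S4 (covers 1 new). Total picks: 5.

5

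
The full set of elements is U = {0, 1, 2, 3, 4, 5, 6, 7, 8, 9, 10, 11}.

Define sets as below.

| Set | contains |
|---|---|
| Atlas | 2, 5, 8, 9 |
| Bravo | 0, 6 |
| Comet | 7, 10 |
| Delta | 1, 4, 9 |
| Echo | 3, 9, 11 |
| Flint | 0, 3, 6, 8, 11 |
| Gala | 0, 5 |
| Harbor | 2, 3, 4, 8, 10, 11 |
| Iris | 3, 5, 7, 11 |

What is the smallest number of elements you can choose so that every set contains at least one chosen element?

4

H = {0, 5, 9, 10} meets every set (each contains at least one member of H), and |H| = 4.
No choice of 3 elements meets every set, so 4 is the minimum.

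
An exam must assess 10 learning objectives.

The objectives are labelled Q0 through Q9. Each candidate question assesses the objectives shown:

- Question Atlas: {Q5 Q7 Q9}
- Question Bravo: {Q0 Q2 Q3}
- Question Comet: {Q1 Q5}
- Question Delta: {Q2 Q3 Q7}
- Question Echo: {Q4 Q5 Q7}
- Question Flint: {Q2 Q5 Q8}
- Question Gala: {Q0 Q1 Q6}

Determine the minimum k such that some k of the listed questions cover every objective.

5

Atlas and Bravo and Echo and Flint and Gala together: Atlas ∪ Bravo ∪ Echo ∪ Flint ∪ Gala = {Q0, Q1, Q2, Q3, Q4, Q5, Q6, Q7, Q8, Q9} — every objective is covered.
No 4 of the 7 questions cover everything (all 35 combinations miss at least one objective), so 5 is optimal.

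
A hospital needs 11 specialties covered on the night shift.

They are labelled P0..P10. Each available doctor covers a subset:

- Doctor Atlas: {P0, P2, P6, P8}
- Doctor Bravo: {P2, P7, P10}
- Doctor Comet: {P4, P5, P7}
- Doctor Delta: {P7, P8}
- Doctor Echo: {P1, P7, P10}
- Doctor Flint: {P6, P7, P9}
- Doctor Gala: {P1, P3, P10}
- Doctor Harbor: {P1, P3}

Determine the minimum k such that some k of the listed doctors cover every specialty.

Take {Atlas, Comet, Flint, Gala}. Their union is {P0, P1, P2, P3, P4, P5, P6, P7, P8, P9, P10}, which is all 11 specialties.
Only Atlas contains P0, so Atlas is forced; the remaining 7 specialties need at least 3 more doctors (each remaining doctor adds at most 3) — so at least 4 doctors are needed, and 4 is optimal.

4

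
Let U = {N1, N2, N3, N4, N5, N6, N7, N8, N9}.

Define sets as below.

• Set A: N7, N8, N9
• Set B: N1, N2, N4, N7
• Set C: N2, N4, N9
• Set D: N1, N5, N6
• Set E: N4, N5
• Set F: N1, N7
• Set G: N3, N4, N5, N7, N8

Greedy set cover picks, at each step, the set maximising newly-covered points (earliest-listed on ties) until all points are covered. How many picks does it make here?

4

Greedy: pick G (covers 5 new) → pick B (covers 2 new) → pick A (covers 1 new) → pick D (covers 1 new). Total picks: 4.
(The true minimum cover uses only 3 sets, so greedy is not optimal here.)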